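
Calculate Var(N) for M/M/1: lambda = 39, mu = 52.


rho = 39/52; Var(N) = rho/(1-rho)^2 = 12.0

12.0


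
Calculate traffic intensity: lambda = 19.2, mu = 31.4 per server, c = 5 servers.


rho = lambda / (c * mu) = 19.2 / (5 * 31.4) = 0.1223

0.1223


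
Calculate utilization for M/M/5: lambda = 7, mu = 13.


rho = lambda/(c*mu) = 7/(5*13) = 0.1077

0.1077


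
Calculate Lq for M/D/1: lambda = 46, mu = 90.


M/D/1: Lq = rho^2 / (2*(1-rho)) where rho = 46/90; Lq = 0.27

0.27


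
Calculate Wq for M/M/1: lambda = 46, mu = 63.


rho = 46/63; Wq = rho/(mu - lambda) = 0.043 hours

0.043 hours


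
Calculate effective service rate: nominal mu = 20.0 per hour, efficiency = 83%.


Effective rate = mu * efficiency = 20.0 * 0.83 = 16.6 per hour

16.6 per hour


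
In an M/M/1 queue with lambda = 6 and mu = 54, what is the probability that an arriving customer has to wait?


P(wait) = rho = lambda/mu = 6/54 = 0.1111

0.1111


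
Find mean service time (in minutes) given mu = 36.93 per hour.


Mean service time = 60/mu = 60/36.93 = 1.62 minutes

1.62 minutes


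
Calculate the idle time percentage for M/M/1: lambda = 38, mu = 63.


Idle fraction = (1 - rho) * 100 = (1 - 38/63) * 100 = 39.7%

39.7%


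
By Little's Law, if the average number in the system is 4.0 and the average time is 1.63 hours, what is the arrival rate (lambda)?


lambda = L / W = 4.0 / 1.63 = 2.45 per hour

2.45 per hour


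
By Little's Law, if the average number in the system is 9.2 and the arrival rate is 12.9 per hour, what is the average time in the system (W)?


W = L / lambda = 9.2 / 12.9 = 0.7132 hours

0.7132 hours


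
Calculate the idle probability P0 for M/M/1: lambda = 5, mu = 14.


P0 = 1 - rho = 1 - 5/14 = 0.6429

0.6429


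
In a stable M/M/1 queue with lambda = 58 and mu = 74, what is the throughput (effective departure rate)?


For a stable queue (lambda < mu), throughput = lambda = 58 per hour

58 per hour


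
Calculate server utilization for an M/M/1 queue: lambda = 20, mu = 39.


rho = lambda/mu = 20/39 = 0.5128

0.5128


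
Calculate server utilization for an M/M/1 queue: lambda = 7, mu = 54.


rho = lambda/mu = 7/54 = 0.1296

0.1296


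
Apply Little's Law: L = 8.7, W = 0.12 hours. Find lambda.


lambda = L / W = 8.7 / 0.12 = 72.5 per hour

72.5 per hour


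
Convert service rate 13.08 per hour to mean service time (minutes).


Mean service time = 60/mu = 60/13.08 = 4.59 minutes

4.59 minutes


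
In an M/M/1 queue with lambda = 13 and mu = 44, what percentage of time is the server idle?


Idle fraction = (1 - rho) * 100 = (1 - 13/44) * 100 = 70.5%

70.5%


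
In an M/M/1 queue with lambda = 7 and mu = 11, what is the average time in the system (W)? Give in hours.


W = 1/(mu - lambda) = 1/(11 - 7) = 0.25 hours

0.25 hours


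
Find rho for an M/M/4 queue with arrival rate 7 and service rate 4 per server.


rho = lambda/(c*mu) = 7/(4*4) = 0.4375

0.4375


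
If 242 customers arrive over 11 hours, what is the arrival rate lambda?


lambda = total arrivals / time = 242 / 11 = 22.0 per hour

22.0 per hour


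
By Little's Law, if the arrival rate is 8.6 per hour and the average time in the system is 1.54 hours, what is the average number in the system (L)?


L = lambda * W = 8.6 * 1.54 = 13.24

13.24


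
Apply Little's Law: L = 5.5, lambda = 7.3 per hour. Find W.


W = L / lambda = 5.5 / 7.3 = 0.7534 hours

0.7534 hours


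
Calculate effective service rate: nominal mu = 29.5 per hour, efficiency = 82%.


Effective rate = mu * efficiency = 29.5 * 0.82 = 24.19 per hour

24.19 per hour


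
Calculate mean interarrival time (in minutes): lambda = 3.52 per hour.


Mean interarrival time = 60/lambda = 60/3.52 = 17.05 minutes

17.05 minutes


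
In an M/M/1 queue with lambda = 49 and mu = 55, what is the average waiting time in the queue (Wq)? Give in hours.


rho = 49/55; Wq = rho/(mu - lambda) = 0.1485 hours

0.1485 hours


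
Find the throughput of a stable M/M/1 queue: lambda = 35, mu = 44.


For a stable queue (lambda < mu), throughput = lambda = 35 per hour

35 per hour


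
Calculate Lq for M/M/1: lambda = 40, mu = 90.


rho = 40/90; Lq = rho^2/(1-rho) = 0.36

0.36


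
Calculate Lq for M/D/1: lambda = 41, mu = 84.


M/D/1: Lq = rho^2 / (2*(1-rho)) where rho = 41/84; Lq = 0.23

0.23


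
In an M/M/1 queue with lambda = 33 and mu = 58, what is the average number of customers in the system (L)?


rho = 33/58; L = rho/(1-rho) = 1.32

1.32


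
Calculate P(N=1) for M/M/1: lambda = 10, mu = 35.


rho = 10/35; P(n) = (1-rho)*rho^n = (1-10/35)*(10/35)^1 = 0.2041

0.2041


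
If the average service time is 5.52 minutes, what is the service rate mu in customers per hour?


mu = 60 / avg_service_time = 60 / 5.52 = 10.87 per hour

10.87 per hour


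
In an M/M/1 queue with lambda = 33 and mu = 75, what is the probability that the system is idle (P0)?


P0 = 1 - rho = 1 - 33/75 = 0.56

0.56


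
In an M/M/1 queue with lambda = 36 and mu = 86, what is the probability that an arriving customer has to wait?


P(wait) = rho = lambda/mu = 36/86 = 0.4186

0.4186


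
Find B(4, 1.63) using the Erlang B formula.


B(N,A) = (A^N/N!) / sum(A^k/k!, k=0..N) with N=4, A=1.63 = 0.0591

0.0591


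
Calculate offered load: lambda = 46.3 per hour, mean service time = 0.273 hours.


Offered load a = lambda * E[S] = 46.3 * 0.273 = 12.64 Erlangs

12.64 Erlangs


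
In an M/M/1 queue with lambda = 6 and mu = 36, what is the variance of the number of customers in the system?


rho = 6/36; Var(N) = rho/(1-rho)^2 = 0.24

0.24


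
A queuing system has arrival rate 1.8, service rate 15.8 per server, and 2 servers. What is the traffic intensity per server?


rho = lambda / (c * mu) = 1.8 / (2 * 15.8) = 0.057

0.057


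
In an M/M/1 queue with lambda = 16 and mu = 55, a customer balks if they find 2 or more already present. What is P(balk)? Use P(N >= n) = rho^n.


P(N >= 2) = rho^2 = (16/55)^2 = 0.0846

0.0846


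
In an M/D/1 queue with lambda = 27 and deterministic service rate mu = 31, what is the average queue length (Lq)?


M/D/1: Lq = rho^2 / (2*(1-rho)) where rho = 27/31; Lq = 2.94

2.94


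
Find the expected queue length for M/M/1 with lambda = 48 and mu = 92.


rho = 48/92; Lq = rho^2/(1-rho) = 0.57

0.57


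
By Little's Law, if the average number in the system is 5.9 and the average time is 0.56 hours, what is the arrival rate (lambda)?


lambda = L / W = 5.9 / 0.56 = 10.54 per hour

10.54 per hour


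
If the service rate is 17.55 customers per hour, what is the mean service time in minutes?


Mean service time = 60/mu = 60/17.55 = 3.42 minutes

3.42 minutes


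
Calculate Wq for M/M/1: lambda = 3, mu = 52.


rho = 3/52; Wq = rho/(mu - lambda) = 0.0012 hours

0.0012 hours


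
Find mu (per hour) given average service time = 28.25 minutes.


mu = 60 / avg_service_time = 60 / 28.25 = 2.12 per hour

2.12 per hour


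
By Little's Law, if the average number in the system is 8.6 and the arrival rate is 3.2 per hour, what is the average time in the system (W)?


W = L / lambda = 8.6 / 3.2 = 2.6875 hours

2.6875 hours


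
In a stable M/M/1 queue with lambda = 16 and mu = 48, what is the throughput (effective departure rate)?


For a stable queue (lambda < mu), throughput = lambda = 16 per hour

16 per hour


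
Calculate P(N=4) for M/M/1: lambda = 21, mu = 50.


rho = 21/50; P(n) = (1-rho)*rho^n = (1-21/50)*(21/50)^4 = 0.018

0.018


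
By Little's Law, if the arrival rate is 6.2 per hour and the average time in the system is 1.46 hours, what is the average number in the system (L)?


L = lambda * W = 6.2 * 1.46 = 9.05

9.05


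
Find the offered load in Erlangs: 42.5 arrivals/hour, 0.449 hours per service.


Offered load a = lambda * E[S] = 42.5 * 0.449 = 19.08 Erlangs

19.08 Erlangs


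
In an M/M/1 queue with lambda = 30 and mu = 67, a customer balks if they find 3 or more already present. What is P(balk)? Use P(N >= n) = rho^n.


P(N >= 3) = rho^3 = (30/67)^3 = 0.0898

0.0898


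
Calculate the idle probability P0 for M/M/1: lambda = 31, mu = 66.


P0 = 1 - rho = 1 - 31/66 = 0.5303

0.5303


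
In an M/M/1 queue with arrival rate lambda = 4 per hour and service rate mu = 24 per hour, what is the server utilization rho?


rho = lambda/mu = 4/24 = 0.1667

0.1667


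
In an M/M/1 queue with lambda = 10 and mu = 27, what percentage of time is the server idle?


Idle fraction = (1 - rho) * 100 = (1 - 10/27) * 100 = 63.0%

63.0%


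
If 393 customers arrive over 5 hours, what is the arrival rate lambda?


lambda = total arrivals / time = 393 / 5 = 78.6 per hour

78.6 per hour


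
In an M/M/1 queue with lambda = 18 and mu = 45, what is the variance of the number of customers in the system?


rho = 18/45; Var(N) = rho/(1-rho)^2 = 1.11

1.11


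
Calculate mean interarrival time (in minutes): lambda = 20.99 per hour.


Mean interarrival time = 60/lambda = 60/20.99 = 2.86 minutes

2.86 minutes


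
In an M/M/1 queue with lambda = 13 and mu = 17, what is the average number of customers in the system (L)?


rho = 13/17; L = rho/(1-rho) = 3.25

3.25


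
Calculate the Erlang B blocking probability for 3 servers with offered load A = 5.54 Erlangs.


B(N,A) = (A^N/N!) / sum(A^k/k!, k=0..N) with N=3, A=5.54 = 0.5642

0.5642


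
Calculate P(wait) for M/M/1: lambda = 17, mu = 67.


P(wait) = rho = lambda/mu = 17/67 = 0.2537

0.2537


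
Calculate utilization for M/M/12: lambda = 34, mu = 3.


rho = lambda/(c*mu) = 34/(12*3) = 0.9444

0.9444


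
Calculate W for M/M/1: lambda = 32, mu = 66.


W = 1/(mu - lambda) = 1/(66 - 32) = 0.0294 hours

0.0294 hours


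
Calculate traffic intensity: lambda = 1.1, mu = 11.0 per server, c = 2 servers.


rho = lambda / (c * mu) = 1.1 / (2 * 11.0) = 0.05

0.05


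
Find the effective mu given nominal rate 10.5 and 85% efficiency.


Effective rate = mu * efficiency = 10.5 * 0.85 = 8.93 per hour

8.93 per hour


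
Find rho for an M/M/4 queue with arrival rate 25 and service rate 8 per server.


rho = lambda/(c*mu) = 25/(4*8) = 0.7813

0.7813


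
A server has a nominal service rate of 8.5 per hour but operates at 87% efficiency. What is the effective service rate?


Effective rate = mu * efficiency = 8.5 * 0.87 = 7.4 per hour

7.4 per hour


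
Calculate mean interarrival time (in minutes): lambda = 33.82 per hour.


Mean interarrival time = 60/lambda = 60/33.82 = 1.77 minutes

1.77 minutes


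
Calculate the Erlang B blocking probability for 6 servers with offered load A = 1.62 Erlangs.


B(N,A) = (A^N/N!) / sum(A^k/k!, k=0..N) with N=6, A=1.62 = 0.005

0.005


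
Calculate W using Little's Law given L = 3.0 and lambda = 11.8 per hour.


W = L / lambda = 3.0 / 11.8 = 0.2542 hours

0.2542 hours


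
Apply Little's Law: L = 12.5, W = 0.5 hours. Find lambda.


lambda = L / W = 12.5 / 0.5 = 25.0 per hour

25.0 per hour


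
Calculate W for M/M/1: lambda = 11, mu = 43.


W = 1/(mu - lambda) = 1/(43 - 11) = 0.0313 hours

0.0313 hours


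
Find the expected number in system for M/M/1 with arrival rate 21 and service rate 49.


rho = 21/49; L = rho/(1-rho) = 0.75

0.75


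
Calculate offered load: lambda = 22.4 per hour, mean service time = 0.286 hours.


Offered load a = lambda * E[S] = 22.4 * 0.286 = 6.41 Erlangs

6.41 Erlangs


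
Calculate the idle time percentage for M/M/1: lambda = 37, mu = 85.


Idle fraction = (1 - rho) * 100 = (1 - 37/85) * 100 = 56.5%

56.5%


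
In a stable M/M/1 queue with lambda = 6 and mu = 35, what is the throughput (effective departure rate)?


For a stable queue (lambda < mu), throughput = lambda = 6 per hour

6 per hour


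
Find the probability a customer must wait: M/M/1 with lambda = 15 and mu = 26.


P(wait) = rho = lambda/mu = 15/26 = 0.5769

0.5769


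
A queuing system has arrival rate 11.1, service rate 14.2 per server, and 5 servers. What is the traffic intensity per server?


rho = lambda / (c * mu) = 11.1 / (5 * 14.2) = 0.1563

0.1563


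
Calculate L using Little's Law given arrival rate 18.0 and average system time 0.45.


L = lambda * W = 18.0 * 0.45 = 8.1

8.1


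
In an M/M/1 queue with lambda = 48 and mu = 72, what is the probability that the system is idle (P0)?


P0 = 1 - rho = 1 - 48/72 = 0.3333

0.3333


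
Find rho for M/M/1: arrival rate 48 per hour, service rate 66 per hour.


rho = lambda/mu = 48/66 = 0.7273

0.7273


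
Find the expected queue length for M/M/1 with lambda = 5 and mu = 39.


rho = 5/39; Lq = rho^2/(1-rho) = 0.02

0.02


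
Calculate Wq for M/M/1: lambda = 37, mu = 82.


rho = 37/82; Wq = rho/(mu - lambda) = 0.01 hours

0.01 hours


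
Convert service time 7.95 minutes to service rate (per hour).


mu = 60 / avg_service_time = 60 / 7.95 = 7.55 per hour

7.55 per hour


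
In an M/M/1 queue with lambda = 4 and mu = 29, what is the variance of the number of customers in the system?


rho = 4/29; Var(N) = rho/(1-rho)^2 = 0.19

0.19


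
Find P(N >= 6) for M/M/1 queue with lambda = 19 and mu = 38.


P(N >= 6) = rho^6 = (19/38)^6 = 0.0156

0.0156


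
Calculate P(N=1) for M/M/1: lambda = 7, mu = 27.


rho = 7/27; P(n) = (1-rho)*rho^n = (1-7/27)*(7/27)^1 = 0.192

0.192


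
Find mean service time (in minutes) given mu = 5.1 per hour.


Mean service time = 60/mu = 60/5.1 = 11.76 minutes

11.76 minutes


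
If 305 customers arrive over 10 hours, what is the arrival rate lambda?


lambda = total arrivals / time = 305 / 10 = 30.5 per hour

30.5 per hour


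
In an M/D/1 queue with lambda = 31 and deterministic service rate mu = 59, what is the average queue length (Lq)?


M/D/1: Lq = rho^2 / (2*(1-rho)) where rho = 31/59; Lq = 0.29

0.29


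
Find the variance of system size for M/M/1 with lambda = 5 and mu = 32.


rho = 5/32; Var(N) = rho/(1-rho)^2 = 0.22

0.22


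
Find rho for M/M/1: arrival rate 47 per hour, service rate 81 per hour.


rho = lambda/mu = 47/81 = 0.5802

0.5802


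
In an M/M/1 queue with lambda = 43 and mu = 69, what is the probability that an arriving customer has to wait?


P(wait) = rho = lambda/mu = 43/69 = 0.6232

0.6232


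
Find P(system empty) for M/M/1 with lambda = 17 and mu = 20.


P0 = 1 - rho = 1 - 17/20 = 0.15

0.15


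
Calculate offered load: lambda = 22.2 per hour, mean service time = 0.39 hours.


Offered load a = lambda * E[S] = 22.2 * 0.39 = 8.66 Erlangs

8.66 Erlangs


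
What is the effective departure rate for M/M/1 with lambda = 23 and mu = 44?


For a stable queue (lambda < mu), throughput = lambda = 23 per hour

23 per hour


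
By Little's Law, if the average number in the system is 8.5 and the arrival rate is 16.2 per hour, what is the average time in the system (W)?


W = L / lambda = 8.5 / 16.2 = 0.5247 hours

0.5247 hours


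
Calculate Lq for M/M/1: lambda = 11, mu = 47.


rho = 11/47; Lq = rho^2/(1-rho) = 0.07

0.07


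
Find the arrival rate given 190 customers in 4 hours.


lambda = total arrivals / time = 190 / 4 = 47.5 per hour

47.5 per hour


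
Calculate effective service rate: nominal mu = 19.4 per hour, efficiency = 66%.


Effective rate = mu * efficiency = 19.4 * 0.66 = 12.8 per hour

12.8 per hour


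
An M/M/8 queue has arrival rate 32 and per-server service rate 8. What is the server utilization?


rho = lambda/(c*mu) = 32/(8*8) = 0.5

0.5


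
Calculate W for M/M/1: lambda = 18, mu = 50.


W = 1/(mu - lambda) = 1/(50 - 18) = 0.0313 hours

0.0313 hours


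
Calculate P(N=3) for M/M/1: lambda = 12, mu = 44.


rho = 12/44; P(n) = (1-rho)*rho^n = (1-12/44)*(12/44)^3 = 0.0148

0.0148


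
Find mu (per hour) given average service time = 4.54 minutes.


mu = 60 / avg_service_time = 60 / 4.54 = 13.22 per hour

13.22 per hour


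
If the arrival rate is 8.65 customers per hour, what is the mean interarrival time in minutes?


Mean interarrival time = 60/lambda = 60/8.65 = 6.94 minutes

6.94 minutes


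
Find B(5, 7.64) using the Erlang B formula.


B(N,A) = (A^N/N!) / sum(A^k/k!, k=0..N) with N=5, A=7.64 = 0.4605

0.4605


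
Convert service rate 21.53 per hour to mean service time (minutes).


Mean service time = 60/mu = 60/21.53 = 2.79 minutes

2.79 minutes


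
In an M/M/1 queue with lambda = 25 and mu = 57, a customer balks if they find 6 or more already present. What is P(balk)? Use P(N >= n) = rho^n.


P(N >= 6) = rho^6 = (25/57)^6 = 0.0071

0.0071


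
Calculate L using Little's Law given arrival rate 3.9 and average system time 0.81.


L = lambda * W = 3.9 * 0.81 = 3.16

3.16


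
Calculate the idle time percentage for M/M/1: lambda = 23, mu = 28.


Idle fraction = (1 - rho) * 100 = (1 - 23/28) * 100 = 17.9%

17.9%


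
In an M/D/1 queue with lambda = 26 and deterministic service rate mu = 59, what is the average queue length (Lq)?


M/D/1: Lq = rho^2 / (2*(1-rho)) where rho = 26/59; Lq = 0.17

0.17


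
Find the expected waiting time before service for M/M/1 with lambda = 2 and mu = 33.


rho = 2/33; Wq = rho/(mu - lambda) = 0.002 hours

0.002 hours


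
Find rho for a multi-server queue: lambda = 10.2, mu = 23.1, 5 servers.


rho = lambda / (c * mu) = 10.2 / (5 * 23.1) = 0.0883

0.0883


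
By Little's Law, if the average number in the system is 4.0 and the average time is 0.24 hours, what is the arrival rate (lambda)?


lambda = L / W = 4.0 / 0.24 = 16.67 per hour

16.67 per hour


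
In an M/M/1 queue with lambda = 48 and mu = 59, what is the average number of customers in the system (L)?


rho = 48/59; L = rho/(1-rho) = 4.36

4.36


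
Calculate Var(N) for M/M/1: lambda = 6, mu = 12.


rho = 6/12; Var(N) = rho/(1-rho)^2 = 2.0

2.0


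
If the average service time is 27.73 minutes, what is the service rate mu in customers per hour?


mu = 60 / avg_service_time = 60 / 27.73 = 2.16 per hour

2.16 per hour


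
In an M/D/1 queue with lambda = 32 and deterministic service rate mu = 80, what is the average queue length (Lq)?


M/D/1: Lq = rho^2 / (2*(1-rho)) where rho = 32/80; Lq = 0.13

0.13


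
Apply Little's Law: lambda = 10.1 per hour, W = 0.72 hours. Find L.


L = lambda * W = 10.1 * 0.72 = 7.27

7.27


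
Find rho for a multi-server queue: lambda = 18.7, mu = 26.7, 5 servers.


rho = lambda / (c * mu) = 18.7 / (5 * 26.7) = 0.1401

0.1401


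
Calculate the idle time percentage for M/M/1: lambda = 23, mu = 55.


Idle fraction = (1 - rho) * 100 = (1 - 23/55) * 100 = 58.2%

58.2%


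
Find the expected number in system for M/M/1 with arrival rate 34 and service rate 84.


rho = 34/84; L = rho/(1-rho) = 0.68

0.68


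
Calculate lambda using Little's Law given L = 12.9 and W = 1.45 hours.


lambda = L / W = 12.9 / 1.45 = 8.9 per hour

8.9 per hour


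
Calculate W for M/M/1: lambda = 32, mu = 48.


W = 1/(mu - lambda) = 1/(48 - 32) = 0.0625 hours

0.0625 hours


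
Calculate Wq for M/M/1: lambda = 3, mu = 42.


rho = 3/42; Wq = rho/(mu - lambda) = 0.0018 hours

0.0018 hours


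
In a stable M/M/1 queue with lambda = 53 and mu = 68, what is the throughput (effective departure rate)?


For a stable queue (lambda < mu), throughput = lambda = 53 per hour

53 per hour


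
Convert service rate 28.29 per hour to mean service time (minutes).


Mean service time = 60/mu = 60/28.29 = 2.12 minutes

2.12 minutes


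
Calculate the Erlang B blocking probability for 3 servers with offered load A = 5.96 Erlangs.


B(N,A) = (A^N/N!) / sum(A^k/k!, k=0..N) with N=3, A=5.96 = 0.588

0.588


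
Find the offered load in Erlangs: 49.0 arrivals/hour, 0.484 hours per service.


Offered load a = lambda * E[S] = 49.0 * 0.484 = 23.72 Erlangs

23.72 Erlangs


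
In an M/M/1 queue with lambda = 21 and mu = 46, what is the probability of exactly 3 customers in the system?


rho = 21/46; P(n) = (1-rho)*rho^n = (1-21/46)*(21/46)^3 = 0.0517

0.0517


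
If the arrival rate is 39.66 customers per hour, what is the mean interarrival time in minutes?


Mean interarrival time = 60/lambda = 60/39.66 = 1.51 minutes

1.51 minutes


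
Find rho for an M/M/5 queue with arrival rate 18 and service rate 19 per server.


rho = lambda/(c*mu) = 18/(5*19) = 0.1895

0.1895


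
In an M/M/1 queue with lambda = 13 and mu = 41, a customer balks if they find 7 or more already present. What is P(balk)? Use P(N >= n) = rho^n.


P(N >= 7) = rho^7 = (13/41)^7 = 0.0003

0.0003


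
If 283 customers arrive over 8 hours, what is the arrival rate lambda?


lambda = total arrivals / time = 283 / 8 = 35.38 per hour

35.38 per hour


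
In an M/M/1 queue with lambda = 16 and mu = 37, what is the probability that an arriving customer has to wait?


P(wait) = rho = lambda/mu = 16/37 = 0.4324

0.4324


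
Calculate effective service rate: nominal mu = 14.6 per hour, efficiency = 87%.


Effective rate = mu * efficiency = 14.6 * 0.87 = 12.7 per hour

12.7 per hour


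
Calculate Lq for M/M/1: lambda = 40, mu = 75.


rho = 40/75; Lq = rho^2/(1-rho) = 0.61

0.61


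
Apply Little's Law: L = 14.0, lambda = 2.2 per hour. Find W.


W = L / lambda = 14.0 / 2.2 = 6.3636 hours

6.3636 hours


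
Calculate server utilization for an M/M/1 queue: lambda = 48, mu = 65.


rho = lambda/mu = 48/65 = 0.7385

0.7385


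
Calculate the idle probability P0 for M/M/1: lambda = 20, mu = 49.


P0 = 1 - rho = 1 - 20/49 = 0.5918

0.5918


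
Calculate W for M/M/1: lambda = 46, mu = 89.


W = 1/(mu - lambda) = 1/(89 - 46) = 0.0233 hours

0.0233 hours


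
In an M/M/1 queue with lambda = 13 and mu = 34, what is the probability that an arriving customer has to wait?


P(wait) = rho = lambda/mu = 13/34 = 0.3824

0.3824


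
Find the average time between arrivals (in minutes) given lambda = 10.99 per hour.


Mean interarrival time = 60/lambda = 60/10.99 = 5.46 minutes

5.46 minutes


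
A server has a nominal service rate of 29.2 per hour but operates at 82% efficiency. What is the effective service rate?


Effective rate = mu * efficiency = 29.2 * 0.82 = 23.94 per hour

23.94 per hour


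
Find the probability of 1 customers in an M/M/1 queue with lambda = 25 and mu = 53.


rho = 25/53; P(n) = (1-rho)*rho^n = (1-25/53)*(25/53)^1 = 0.2492

0.2492


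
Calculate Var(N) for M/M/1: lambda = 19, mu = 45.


rho = 19/45; Var(N) = rho/(1-rho)^2 = 1.26

1.26


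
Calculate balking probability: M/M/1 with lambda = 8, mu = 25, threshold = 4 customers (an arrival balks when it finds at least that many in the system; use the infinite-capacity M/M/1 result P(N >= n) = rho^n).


P(N >= 4) = rho^4 = (8/25)^4 = 0.0105

0.0105


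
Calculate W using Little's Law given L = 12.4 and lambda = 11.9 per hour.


W = L / lambda = 12.4 / 11.9 = 1.042 hours

1.042 hours


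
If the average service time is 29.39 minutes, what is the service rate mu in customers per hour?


mu = 60 / avg_service_time = 60 / 29.39 = 2.04 per hour

2.04 per hour


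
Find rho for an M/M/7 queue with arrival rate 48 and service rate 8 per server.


rho = lambda/(c*mu) = 48/(7*8) = 0.8571

0.8571


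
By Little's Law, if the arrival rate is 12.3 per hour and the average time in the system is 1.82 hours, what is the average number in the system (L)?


L = lambda * W = 12.3 * 1.82 = 22.39

22.39


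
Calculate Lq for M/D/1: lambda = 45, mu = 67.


M/D/1: Lq = rho^2 / (2*(1-rho)) where rho = 45/67; Lq = 0.69

0.69


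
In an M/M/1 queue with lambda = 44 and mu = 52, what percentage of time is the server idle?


Idle fraction = (1 - rho) * 100 = (1 - 44/52) * 100 = 15.4%

15.4%


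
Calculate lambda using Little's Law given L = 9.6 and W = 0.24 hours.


lambda = L / W = 9.6 / 0.24 = 40.0 per hour

40.0 per hour


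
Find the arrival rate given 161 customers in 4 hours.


lambda = total arrivals / time = 161 / 4 = 40.25 per hour

40.25 per hour


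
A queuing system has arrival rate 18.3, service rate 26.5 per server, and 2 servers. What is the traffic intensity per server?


rho = lambda / (c * mu) = 18.3 / (2 * 26.5) = 0.3453

0.3453


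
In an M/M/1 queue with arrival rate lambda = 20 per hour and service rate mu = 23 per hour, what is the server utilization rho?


rho = lambda/mu = 20/23 = 0.8696

0.8696


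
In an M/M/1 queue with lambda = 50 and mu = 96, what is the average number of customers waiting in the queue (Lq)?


rho = 50/96; Lq = rho^2/(1-rho) = 0.57

0.57


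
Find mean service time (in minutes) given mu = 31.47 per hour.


Mean service time = 60/mu = 60/31.47 = 1.91 minutes

1.91 minutes


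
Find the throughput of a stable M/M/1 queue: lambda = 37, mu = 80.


For a stable queue (lambda < mu), throughput = lambda = 37 per hour

37 per hour


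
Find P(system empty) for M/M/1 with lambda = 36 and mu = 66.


P0 = 1 - rho = 1 - 36/66 = 0.4545

0.4545


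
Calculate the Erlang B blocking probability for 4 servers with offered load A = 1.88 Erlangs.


B(N,A) = (A^N/N!) / sum(A^k/k!, k=0..N) with N=4, A=1.88 = 0.0829

0.0829


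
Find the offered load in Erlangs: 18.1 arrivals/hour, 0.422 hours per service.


Offered load a = lambda * E[S] = 18.1 * 0.422 = 7.64 Erlangs

7.64 Erlangs


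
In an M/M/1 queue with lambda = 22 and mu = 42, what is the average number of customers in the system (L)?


rho = 22/42; L = rho/(1-rho) = 1.1

1.1


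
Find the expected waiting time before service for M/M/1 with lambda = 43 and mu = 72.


rho = 43/72; Wq = rho/(mu - lambda) = 0.0206 hours

0.0206 hours


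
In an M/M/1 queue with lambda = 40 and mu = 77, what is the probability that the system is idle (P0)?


P0 = 1 - rho = 1 - 40/77 = 0.4805

0.4805


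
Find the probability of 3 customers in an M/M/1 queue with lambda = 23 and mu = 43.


rho = 23/43; P(n) = (1-rho)*rho^n = (1-23/43)*(23/43)^3 = 0.0712

0.0712


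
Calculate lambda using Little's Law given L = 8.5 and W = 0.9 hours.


lambda = L / W = 8.5 / 0.9 = 9.44 per hour

9.44 per hour


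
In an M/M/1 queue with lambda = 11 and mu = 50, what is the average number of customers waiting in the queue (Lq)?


rho = 11/50; Lq = rho^2/(1-rho) = 0.06

0.06


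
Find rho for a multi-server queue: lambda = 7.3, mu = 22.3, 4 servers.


rho = lambda / (c * mu) = 7.3 / (4 * 22.3) = 0.0818

0.0818


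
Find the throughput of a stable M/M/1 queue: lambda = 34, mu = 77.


For a stable queue (lambda < mu), throughput = lambda = 34 per hour

34 per hour


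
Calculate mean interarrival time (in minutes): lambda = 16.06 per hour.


Mean interarrival time = 60/lambda = 60/16.06 = 3.74 minutes

3.74 minutes


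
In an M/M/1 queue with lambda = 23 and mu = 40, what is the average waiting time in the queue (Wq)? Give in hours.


rho = 23/40; Wq = rho/(mu - lambda) = 0.0338 hours

0.0338 hours


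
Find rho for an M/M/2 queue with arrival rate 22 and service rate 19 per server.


rho = lambda/(c*mu) = 22/(2*19) = 0.5789

0.5789


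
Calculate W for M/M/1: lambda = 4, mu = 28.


W = 1/(mu - lambda) = 1/(28 - 4) = 0.0417 hours

0.0417 hours


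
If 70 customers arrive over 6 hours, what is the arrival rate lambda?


lambda = total arrivals / time = 70 / 6 = 11.67 per hour

11.67 per hour


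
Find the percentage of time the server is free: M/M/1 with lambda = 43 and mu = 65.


Idle fraction = (1 - rho) * 100 = (1 - 43/65) * 100 = 33.8%

33.8%


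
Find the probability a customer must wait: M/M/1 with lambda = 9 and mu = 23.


P(wait) = rho = lambda/mu = 9/23 = 0.3913

0.3913


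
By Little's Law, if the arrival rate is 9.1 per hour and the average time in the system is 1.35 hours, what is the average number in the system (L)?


L = lambda * W = 9.1 * 1.35 = 12.29

12.29


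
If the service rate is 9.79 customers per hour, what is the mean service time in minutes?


Mean service time = 60/mu = 60/9.79 = 6.13 minutes

6.13 minutes


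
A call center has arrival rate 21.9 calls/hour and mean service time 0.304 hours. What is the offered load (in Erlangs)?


Offered load a = lambda * E[S] = 21.9 * 0.304 = 6.66 Erlangs

6.66 Erlangs


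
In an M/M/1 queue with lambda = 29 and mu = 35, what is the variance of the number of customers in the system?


rho = 29/35; Var(N) = rho/(1-rho)^2 = 28.19

28.19


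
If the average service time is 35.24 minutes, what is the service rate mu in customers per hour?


mu = 60 / avg_service_time = 60 / 35.24 = 1.7 per hour

1.7 per hour


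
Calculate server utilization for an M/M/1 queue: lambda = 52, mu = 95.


rho = lambda/mu = 52/95 = 0.5474

0.5474


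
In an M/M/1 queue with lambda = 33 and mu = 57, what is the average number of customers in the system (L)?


rho = 33/57; L = rho/(1-rho) = 1.38

1.38


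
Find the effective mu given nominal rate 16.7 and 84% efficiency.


Effective rate = mu * efficiency = 16.7 * 0.84 = 14.03 per hour

14.03 per hour


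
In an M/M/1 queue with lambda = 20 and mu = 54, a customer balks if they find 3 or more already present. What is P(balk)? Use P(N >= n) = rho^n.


P(N >= 3) = rho^3 = (20/54)^3 = 0.0508

0.0508


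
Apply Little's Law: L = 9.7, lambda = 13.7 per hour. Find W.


W = L / lambda = 9.7 / 13.7 = 0.708 hours

0.708 hours


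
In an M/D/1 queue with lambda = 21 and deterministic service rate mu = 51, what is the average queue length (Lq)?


M/D/1: Lq = rho^2 / (2*(1-rho)) where rho = 21/51; Lq = 0.14

0.14


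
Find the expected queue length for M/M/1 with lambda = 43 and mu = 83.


rho = 43/83; Lq = rho^2/(1-rho) = 0.56

0.56


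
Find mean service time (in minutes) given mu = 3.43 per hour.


Mean service time = 60/mu = 60/3.43 = 17.49 minutes

17.49 minutes


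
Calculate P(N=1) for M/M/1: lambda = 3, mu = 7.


rho = 3/7; P(n) = (1-rho)*rho^n = (1-3/7)*(3/7)^1 = 0.2449

0.2449


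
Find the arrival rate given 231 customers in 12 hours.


lambda = total arrivals / time = 231 / 12 = 19.25 per hour

19.25 per hour


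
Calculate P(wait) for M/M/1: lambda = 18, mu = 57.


P(wait) = rho = lambda/mu = 18/57 = 0.3158

0.3158


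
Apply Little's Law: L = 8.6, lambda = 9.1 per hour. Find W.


W = L / lambda = 8.6 / 9.1 = 0.9451 hours

0.9451 hours


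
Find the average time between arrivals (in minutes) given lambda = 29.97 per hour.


Mean interarrival time = 60/lambda = 60/29.97 = 2.0 minutes

2.0 minutes


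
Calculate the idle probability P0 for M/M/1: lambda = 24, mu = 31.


P0 = 1 - rho = 1 - 24/31 = 0.2258

0.2258


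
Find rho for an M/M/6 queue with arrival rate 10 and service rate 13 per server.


rho = lambda/(c*mu) = 10/(6*13) = 0.1282

0.1282


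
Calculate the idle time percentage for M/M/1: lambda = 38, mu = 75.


Idle fraction = (1 - rho) * 100 = (1 - 38/75) * 100 = 49.3%

49.3%


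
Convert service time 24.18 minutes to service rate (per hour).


mu = 60 / avg_service_time = 60 / 24.18 = 2.48 per hour

2.48 per hour


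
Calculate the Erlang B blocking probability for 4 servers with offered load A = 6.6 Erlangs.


B(N,A) = (A^N/N!) / sum(A^k/k!, k=0..N) with N=4, A=6.6 = 0.5056

0.5056


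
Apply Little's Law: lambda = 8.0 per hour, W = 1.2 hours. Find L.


L = lambda * W = 8.0 * 1.2 = 9.6

9.6


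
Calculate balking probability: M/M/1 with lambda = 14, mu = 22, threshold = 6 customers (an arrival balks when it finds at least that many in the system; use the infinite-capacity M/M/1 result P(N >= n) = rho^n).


P(N >= 6) = rho^6 = (14/22)^6 = 0.0664

0.0664


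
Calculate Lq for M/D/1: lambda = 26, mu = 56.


M/D/1: Lq = rho^2 / (2*(1-rho)) where rho = 26/56; Lq = 0.2

0.2


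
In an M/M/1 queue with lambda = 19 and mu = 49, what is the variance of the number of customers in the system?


rho = 19/49; Var(N) = rho/(1-rho)^2 = 1.03

1.03


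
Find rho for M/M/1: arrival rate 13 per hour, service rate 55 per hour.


rho = lambda/mu = 13/55 = 0.2364

0.2364


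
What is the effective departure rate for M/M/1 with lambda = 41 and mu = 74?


For a stable queue (lambda < mu), throughput = lambda = 41 per hour

41 per hour


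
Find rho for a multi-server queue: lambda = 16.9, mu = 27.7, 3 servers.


rho = lambda / (c * mu) = 16.9 / (3 * 27.7) = 0.2034

0.2034


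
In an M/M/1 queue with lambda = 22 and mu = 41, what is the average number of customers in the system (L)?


rho = 22/41; L = rho/(1-rho) = 1.16

1.16


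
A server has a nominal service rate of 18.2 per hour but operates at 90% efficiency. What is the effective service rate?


Effective rate = mu * efficiency = 18.2 * 0.9 = 16.38 per hour

16.38 per hour


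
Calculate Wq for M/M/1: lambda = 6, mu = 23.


rho = 6/23; Wq = rho/(mu - lambda) = 0.0153 hours

0.0153 hours


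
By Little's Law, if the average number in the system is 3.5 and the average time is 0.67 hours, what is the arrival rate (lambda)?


lambda = L / W = 3.5 / 0.67 = 5.22 per hour

5.22 per hour


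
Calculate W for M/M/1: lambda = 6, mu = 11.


W = 1/(mu - lambda) = 1/(11 - 6) = 0.2 hours

0.2 hours


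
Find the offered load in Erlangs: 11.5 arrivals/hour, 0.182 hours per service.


Offered load a = lambda * E[S] = 11.5 * 0.182 = 2.09 Erlangs

2.09 Erlangs


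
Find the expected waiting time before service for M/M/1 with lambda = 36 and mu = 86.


rho = 36/86; Wq = rho/(mu - lambda) = 0.0084 hours

0.0084 hours


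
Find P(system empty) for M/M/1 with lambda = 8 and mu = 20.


P0 = 1 - rho = 1 - 8/20 = 0.6

0.6


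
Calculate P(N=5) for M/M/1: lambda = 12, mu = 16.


rho = 12/16; P(n) = (1-rho)*rho^n = (1-12/16)*(12/16)^5 = 0.0593

0.0593


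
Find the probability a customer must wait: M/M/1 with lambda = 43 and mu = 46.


P(wait) = rho = lambda/mu = 43/46 = 0.9348

0.9348


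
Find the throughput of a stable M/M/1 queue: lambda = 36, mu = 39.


For a stable queue (lambda < mu), throughput = lambda = 36 per hour

36 per hour


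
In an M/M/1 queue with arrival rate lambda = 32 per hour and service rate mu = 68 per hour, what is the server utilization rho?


rho = lambda/mu = 32/68 = 0.4706

0.4706


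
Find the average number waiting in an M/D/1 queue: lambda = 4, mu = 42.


M/D/1: Lq = rho^2 / (2*(1-rho)) where rho = 4/42; Lq = 0.01

0.01


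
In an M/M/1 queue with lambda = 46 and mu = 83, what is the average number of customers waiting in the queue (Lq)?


rho = 46/83; Lq = rho^2/(1-rho) = 0.69

0.69


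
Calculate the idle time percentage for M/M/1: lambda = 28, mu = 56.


Idle fraction = (1 - rho) * 100 = (1 - 28/56) * 100 = 50.0%

50.0%


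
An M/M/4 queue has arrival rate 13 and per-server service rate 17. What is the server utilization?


rho = lambda/(c*mu) = 13/(4*17) = 0.1912

0.1912


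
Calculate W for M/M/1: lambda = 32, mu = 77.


W = 1/(mu - lambda) = 1/(77 - 32) = 0.0222 hours

0.0222 hours


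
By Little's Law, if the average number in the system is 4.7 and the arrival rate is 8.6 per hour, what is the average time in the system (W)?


W = L / lambda = 4.7 / 8.6 = 0.5465 hours

0.5465 hours


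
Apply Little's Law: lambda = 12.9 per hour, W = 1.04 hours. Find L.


L = lambda * W = 12.9 * 1.04 = 13.42

13.42


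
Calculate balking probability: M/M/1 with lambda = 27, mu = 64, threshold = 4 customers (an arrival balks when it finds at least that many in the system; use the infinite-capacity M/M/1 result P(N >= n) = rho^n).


P(N >= 4) = rho^4 = (27/64)^4 = 0.0317

0.0317


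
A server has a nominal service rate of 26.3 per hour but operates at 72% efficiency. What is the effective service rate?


Effective rate = mu * efficiency = 26.3 * 0.72 = 18.94 per hour

18.94 per hour


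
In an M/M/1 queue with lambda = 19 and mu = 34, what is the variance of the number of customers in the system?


rho = 19/34; Var(N) = rho/(1-rho)^2 = 2.87

2.87


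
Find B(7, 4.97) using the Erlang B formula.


B(N,A) = (A^N/N!) / sum(A^k/k!, k=0..N) with N=7, A=4.97 = 0.1186

0.1186


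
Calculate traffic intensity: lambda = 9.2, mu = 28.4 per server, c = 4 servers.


rho = lambda / (c * mu) = 9.2 / (4 * 28.4) = 0.081

0.081


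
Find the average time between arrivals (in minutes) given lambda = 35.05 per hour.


Mean interarrival time = 60/lambda = 60/35.05 = 1.71 minutes

1.71 minutes


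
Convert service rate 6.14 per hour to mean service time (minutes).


Mean service time = 60/mu = 60/6.14 = 9.77 minutes

9.77 minutes


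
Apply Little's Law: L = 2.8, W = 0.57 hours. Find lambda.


lambda = L / W = 2.8 / 0.57 = 4.91 per hour

4.91 per hour


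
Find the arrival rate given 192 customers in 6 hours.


lambda = total arrivals / time = 192 / 6 = 32.0 per hour

32.0 per hour


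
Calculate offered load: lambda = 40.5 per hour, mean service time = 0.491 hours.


Offered load a = lambda * E[S] = 40.5 * 0.491 = 19.89 Erlangs

19.89 Erlangs


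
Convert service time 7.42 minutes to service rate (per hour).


mu = 60 / avg_service_time = 60 / 7.42 = 8.09 per hour

8.09 per hour


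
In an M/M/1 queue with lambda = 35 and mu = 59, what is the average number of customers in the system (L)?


rho = 35/59; L = rho/(1-rho) = 1.46

1.46


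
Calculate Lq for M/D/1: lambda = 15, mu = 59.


M/D/1: Lq = rho^2 / (2*(1-rho)) where rho = 15/59; Lq = 0.04

0.04


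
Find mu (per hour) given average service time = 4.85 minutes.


mu = 60 / avg_service_time = 60 / 4.85 = 12.37 per hour

12.37 per hour


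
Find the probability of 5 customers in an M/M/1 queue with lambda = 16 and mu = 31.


rho = 16/31; P(n) = (1-rho)*rho^n = (1-16/31)*(16/31)^5 = 0.0177

0.0177


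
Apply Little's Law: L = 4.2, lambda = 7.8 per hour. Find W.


W = L / lambda = 4.2 / 7.8 = 0.5385 hours

0.5385 hours


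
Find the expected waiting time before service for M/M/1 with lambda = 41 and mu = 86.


rho = 41/86; Wq = rho/(mu - lambda) = 0.0106 hours

0.0106 hours


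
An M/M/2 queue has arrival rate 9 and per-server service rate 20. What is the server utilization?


rho = lambda/(c*mu) = 9/(2*20) = 0.225

0.225


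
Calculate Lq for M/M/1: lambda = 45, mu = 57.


rho = 45/57; Lq = rho^2/(1-rho) = 2.96

2.96


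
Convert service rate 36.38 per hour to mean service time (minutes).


Mean service time = 60/mu = 60/36.38 = 1.65 minutes

1.65 minutes


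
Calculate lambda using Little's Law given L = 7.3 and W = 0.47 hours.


lambda = L / W = 7.3 / 0.47 = 15.53 per hour

15.53 per hour


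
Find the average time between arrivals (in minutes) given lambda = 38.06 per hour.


Mean interarrival time = 60/lambda = 60/38.06 = 1.58 minutes

1.58 minutes


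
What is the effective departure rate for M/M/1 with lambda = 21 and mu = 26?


For a stable queue (lambda < mu), throughput = lambda = 21 per hour

21 per hour


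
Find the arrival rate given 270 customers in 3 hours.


lambda = total arrivals / time = 270 / 3 = 90.0 per hour

90.0 per hour
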